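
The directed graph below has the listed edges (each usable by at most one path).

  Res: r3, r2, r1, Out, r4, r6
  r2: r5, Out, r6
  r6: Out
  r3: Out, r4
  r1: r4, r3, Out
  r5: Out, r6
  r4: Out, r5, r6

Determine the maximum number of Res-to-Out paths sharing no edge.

Assign every edge capacity 1; by Menger, the answer equals the max flow.
Path Res→Out (+1); total 1.
Path Res→r1→Out (+1); total 2.
Path Res→r2→Out (+1); total 3.
Path Res→r3→Out (+1); total 4.
Path Res→r4→Out (+1); total 5.
Path Res→r6→Out (+1); total 6.
No residual Res→Out path; max flow = 6.
Certifying cut of size 6: {Res→Out, Res→r1, Res→r2, Res→r3, Res→r4, Res→r6}.

6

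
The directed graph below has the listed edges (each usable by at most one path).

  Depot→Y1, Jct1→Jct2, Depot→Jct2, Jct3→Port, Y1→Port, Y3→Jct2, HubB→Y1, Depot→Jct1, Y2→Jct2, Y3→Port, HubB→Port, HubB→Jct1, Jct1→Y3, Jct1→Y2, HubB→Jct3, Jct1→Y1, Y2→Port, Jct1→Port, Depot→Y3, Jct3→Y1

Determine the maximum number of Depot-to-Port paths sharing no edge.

Assign every edge capacity 1; by Menger, the answer equals the max flow.
Path Depot→Jct1→Port (+1); total 1.
Path Depot→Y3→Port (+1); total 2.
Path Depot→Y1→Port (+1); total 3.
No residual Depot→Port path; max flow = 3.
Certifying cut of size 3: {Depot→Jct1, Depot→Y1, Depot→Y3}.

3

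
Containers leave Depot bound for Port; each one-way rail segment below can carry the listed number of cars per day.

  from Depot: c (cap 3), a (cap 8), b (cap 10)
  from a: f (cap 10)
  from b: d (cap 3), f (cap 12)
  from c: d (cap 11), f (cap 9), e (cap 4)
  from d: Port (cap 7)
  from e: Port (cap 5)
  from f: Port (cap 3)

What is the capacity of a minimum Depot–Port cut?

Augment Depot→a→f→Port: bottleneck 3, flow now 3.
Augment Depot→b→d→Port: bottleneck 3, flow now 6.
Augment Depot→c→d→Port: bottleneck 3, flow now 9.
No augmenting path remains; maximum flow = 9.
By max-flow min-cut, the minimum cut capacity equals the max flow.
In the residual graph, reachable from Depot: {Depot, a, b, f}.
Min-cut edges: Depot→c (3), b→d (3), f→Port (3); capacity 3 + 3 + 3 = 9.

9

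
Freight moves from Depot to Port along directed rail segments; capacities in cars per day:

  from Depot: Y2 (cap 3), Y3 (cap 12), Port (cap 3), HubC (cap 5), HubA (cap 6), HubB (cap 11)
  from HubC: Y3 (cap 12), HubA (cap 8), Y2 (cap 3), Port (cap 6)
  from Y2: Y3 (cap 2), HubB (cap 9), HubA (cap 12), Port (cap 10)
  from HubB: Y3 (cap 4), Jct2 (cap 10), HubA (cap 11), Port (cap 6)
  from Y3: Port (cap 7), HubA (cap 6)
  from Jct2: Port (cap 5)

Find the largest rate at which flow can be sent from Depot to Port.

Augment Depot→Port: bottleneck 3, flow now 3.
Augment Depot→HubC→Port: bottleneck 5, flow now 8.
Augment Depot→Y2→Port: bottleneck 3, flow now 11.
Augment Depot→HubB→Port: bottleneck 6, flow now 17.
Augment Depot→Y3→Port: bottleneck 7, flow now 24.
Augment Depot→HubB→Jct2→Port: bottleneck 5, flow now 29.
No augmenting path remains; maximum flow = 29.
In the residual graph, reachable from Depot: {Depot, Y3, HubA}.
Min-cut edges: Depot→HubC (5), Depot→Y2 (3), Depot→HubB (11), Depot→Port (3), Y3→Port (7); capacity 5 + 3 + 11 + 3 + 7 = 29.
This cut is saturated, so no flow can exceed 29.

29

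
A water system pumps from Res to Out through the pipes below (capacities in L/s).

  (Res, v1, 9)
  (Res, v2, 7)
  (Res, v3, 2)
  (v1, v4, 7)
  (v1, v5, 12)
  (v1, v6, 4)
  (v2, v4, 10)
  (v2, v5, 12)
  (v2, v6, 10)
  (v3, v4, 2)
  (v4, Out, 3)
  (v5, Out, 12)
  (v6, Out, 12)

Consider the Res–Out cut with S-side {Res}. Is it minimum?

Yes — it is a minimum cut (capacity 18).

Given cut capacity: 9 + 7 + 2 = 18.
Augment Res→v1→v4→Out: bottleneck 3, flow now 3.
Augment Res→v1→v5→Out: bottleneck 6, flow now 9.
Augment Res→v2→v5→Out: bottleneck 6, flow now 15.
Augment Res→v2→v6→Out: bottleneck 1, flow now 16.
Augment Res→v3→v4→v1→v6→Out: bottleneck 2, flow now 18. (uses reverse residual edge)
No augmenting path remains; maximum flow = 18.
Cut capacity 18 equals the max flow, so it is a minimum cut.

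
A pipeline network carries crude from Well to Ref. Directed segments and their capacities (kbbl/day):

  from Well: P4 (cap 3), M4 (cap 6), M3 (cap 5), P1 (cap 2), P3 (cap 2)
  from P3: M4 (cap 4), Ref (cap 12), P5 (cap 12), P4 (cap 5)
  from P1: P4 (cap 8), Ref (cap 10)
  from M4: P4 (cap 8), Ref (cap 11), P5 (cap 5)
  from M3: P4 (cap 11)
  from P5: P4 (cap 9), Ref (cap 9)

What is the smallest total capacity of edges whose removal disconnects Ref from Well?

10

Augment Well→P3→Ref: bottleneck 2, flow now 2.
Augment Well→P1→Ref: bottleneck 2, flow now 4.
Augment Well→M4→Ref: bottleneck 6, flow now 10.
No augmenting path remains; maximum flow = 10.
By max-flow min-cut, the minimum cut capacity equals the max flow.
In the residual graph, reachable from Well: {Well, M3, P4}.
Min-cut edges: Well→P3 (2), Well→P1 (2), Well→M4 (6); capacity 2 + 2 + 6 = 10.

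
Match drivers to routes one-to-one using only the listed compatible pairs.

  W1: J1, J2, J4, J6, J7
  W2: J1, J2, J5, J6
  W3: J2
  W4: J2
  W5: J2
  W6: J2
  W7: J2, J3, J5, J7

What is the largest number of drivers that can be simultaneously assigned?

Unit-capacity flow: source→left, listed edges, right→sink; max matching = max flow.
Augmenting path W1→J1 (+1); matched 1.
Augmenting path W2→J2 (+1); matched 2.
Augmenting path W7→J3 (+1); matched 3.
Augmenting path W3→J2→W2→J5 (+1); matched 4.
No augmenting path remains; maximum matching = 4.
König certificate: {W1, W2, W7, J2} is a vertex cover of size 4 (every listed pair touches it), so no matching can be larger.

4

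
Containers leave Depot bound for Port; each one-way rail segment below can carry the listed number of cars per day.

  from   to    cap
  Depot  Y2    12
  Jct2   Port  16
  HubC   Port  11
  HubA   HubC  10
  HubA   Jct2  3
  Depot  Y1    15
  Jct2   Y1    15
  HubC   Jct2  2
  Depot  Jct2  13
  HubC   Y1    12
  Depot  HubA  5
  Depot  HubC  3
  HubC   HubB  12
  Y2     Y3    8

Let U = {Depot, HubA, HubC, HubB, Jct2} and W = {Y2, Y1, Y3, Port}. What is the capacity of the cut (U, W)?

81

Edges leaving {Depot, HubA, HubC, HubB, Jct2}: Depot→Y2 (12), Depot→Y1 (15), HubC→Y1 (12), HubC→Port (11), Jct2→Y1 (15), Jct2→Port (16).
Cut capacity = 12 + 15 + 12 + 11 + 15 + 16 = 81.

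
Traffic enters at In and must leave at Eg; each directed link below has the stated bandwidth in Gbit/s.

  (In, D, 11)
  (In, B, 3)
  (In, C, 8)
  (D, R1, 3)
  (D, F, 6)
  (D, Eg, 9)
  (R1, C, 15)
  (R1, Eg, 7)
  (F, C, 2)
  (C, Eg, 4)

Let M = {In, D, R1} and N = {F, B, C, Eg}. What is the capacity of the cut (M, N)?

48

Edges leaving {In, D, R1}: In→B (3), In→C (8), D→F (6), D→Eg (9), R1→C (15), R1→Eg (7).
Cut capacity = 3 + 8 + 6 + 9 + 15 + 7 = 48.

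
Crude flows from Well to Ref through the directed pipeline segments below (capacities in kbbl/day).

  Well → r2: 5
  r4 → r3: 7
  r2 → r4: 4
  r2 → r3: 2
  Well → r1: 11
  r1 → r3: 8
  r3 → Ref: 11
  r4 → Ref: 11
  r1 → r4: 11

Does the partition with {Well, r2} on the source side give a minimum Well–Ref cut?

Given cut capacity: 11 + 2 + 4 = 17.
Augment Well→r1→r3→Ref: bottleneck 8, flow now 8.
Augment Well→r1→r4→Ref: bottleneck 3, flow now 11.
Augment Well→r2→r3→Ref: bottleneck 2, flow now 13.
Augment Well→r2→r4→Ref: bottleneck 3, flow now 16.
No augmenting path remains; maximum flow = 16.
In the residual graph, reachable from Well: {Well}.
Min-cut edges: Well→r1 (11), Well→r2 (5); capacity 11 + 5 = 16.
Cut capacity 17 exceeds the max flow 16, so it is not minimum.

No — its capacity is 17, but the minimum cut has capacity 16.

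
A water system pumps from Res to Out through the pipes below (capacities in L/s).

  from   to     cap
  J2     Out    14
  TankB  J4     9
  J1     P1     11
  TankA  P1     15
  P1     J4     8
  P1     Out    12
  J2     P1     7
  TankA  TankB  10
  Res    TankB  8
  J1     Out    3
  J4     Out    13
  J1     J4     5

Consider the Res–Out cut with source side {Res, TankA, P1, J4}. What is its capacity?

Edges leaving {Res, TankA, P1, J4}: Res→TankB (8), TankA→TankB (10), P1→Out (12), J4→Out (13).
Cut capacity = 8 + 10 + 12 + 13 = 43.

43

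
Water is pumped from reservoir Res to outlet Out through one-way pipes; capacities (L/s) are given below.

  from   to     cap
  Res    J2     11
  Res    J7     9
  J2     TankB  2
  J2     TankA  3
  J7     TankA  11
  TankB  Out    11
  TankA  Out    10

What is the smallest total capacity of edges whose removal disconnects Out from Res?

12

Augment Res→J2→TankB→Out: bottleneck 2, flow now 2.
Augment Res→J2→TankA→Out: bottleneck 3, flow now 5.
Augment Res→J7→TankA→Out: bottleneck 7, flow now 12.
No augmenting path remains; maximum flow = 12.
By max-flow min-cut, the minimum cut capacity equals the max flow.
In the residual graph, reachable from Res: {Res, J2, J7, TankA}.
Min-cut edges: J2→TankB (2), TankA→Out (10); capacity 2 + 10 = 12.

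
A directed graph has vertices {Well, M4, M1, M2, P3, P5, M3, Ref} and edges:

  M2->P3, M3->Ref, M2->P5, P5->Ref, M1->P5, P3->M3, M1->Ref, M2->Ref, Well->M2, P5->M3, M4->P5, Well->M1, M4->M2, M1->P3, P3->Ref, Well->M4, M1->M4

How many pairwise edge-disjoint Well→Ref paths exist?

3

Assign every edge capacity 1; by Menger, the answer equals the max flow.
Path Well→M1→Ref (+1); total 1.
Path Well→M2→Ref (+1); total 2.
Path Well→M4→P5→Ref (+1); total 3.
No residual Well→Ref path; max flow = 3.
Certifying cut of size 3: {Well→M1, Well→M2, Well→M4}.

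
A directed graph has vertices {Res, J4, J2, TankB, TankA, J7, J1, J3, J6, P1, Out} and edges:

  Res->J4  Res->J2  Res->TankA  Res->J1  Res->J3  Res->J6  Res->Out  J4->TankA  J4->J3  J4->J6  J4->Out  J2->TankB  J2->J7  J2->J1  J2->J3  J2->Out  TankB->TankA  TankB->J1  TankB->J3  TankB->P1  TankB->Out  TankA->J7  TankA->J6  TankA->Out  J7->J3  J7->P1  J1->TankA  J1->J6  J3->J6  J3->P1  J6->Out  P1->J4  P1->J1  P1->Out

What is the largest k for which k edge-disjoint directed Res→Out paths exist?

6

Assign every edge capacity 1; by Menger, the answer equals the max flow.
Path Res→Out (+1); total 1.
Path Res→J4→Out (+1); total 2.
Path Res→J2→Out (+1); total 3.
Path Res→TankA→Out (+1); total 4.
Path Res→J6→Out (+1); total 5.
Path Res→J3→P1→Out (+1); total 6.
No residual Res→Out path; max flow = 6.
Certifying cut of size 6: {J4→Out, J6→Out, P1→Out, Res→J2, Res→Out, TankA→Out}.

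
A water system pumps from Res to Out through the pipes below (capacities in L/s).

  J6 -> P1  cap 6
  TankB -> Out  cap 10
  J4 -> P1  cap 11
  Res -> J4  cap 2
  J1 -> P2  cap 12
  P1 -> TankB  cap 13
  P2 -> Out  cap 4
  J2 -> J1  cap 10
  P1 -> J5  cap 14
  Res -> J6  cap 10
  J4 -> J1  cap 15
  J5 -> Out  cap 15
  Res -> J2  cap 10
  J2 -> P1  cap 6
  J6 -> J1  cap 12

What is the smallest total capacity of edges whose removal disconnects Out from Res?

Augment Res→J4→J1→P2→Out: bottleneck 2, flow now 2.
Augment Res→J6→J1→P2→Out: bottleneck 2, flow now 4.
Augment Res→J6→P1→TankB→Out: bottleneck 6, flow now 10.
Augment Res→J2→P1→TankB→Out: bottleneck 4, flow now 14.
Augment Res→J2→P1→J5→Out: bottleneck 2, flow now 16.
Augment Res→J6→J1→J4→P1→J5→Out: bottleneck 2, flow now 18. (uses reverse residual edge)
No augmenting path remains; maximum flow = 18.
By max-flow min-cut, the minimum cut capacity equals the max flow.
In the residual graph, reachable from Res: {Res, J6, J2, J1, P2}.
Min-cut edges: Res→J4 (2), J6→P1 (6), J2→P1 (6), P2→Out (4); capacity 2 + 6 + 6 + 4 = 18.

18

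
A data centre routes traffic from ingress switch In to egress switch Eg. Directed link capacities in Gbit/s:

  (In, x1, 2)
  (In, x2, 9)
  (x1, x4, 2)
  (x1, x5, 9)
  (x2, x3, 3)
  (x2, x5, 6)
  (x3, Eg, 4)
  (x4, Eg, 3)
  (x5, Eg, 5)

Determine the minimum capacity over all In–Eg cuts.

10

Augment In→x1→x4→Eg: bottleneck 2, flow now 2.
Augment In→x2→x3→Eg: bottleneck 3, flow now 5.
Augment In→x2→x5→Eg: bottleneck 5, flow now 10.
No augmenting path remains; maximum flow = 10.
By max-flow min-cut, the minimum cut capacity equals the max flow.
In the residual graph, reachable from In: {In, x2, x5}.
Min-cut edges: In→x1 (2), x2→x3 (3), x5→Eg (5); capacity 2 + 3 + 5 = 10.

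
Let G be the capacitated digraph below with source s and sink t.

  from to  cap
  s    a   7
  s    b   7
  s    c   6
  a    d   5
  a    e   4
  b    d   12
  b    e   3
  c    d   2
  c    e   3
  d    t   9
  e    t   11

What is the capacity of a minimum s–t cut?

Augment s→a→d→t: bottleneck 5, flow now 5.
Augment s→a→e→t: bottleneck 2, flow now 7.
Augment s→b→d→t: bottleneck 4, flow now 11.
Augment s→b→e→t: bottleneck 3, flow now 14.
Augment s→c→e→t: bottleneck 3, flow now 17.
Augment s→c→d→a→e→t: bottleneck 2, flow now 19. (uses reverse residual edge)
No augmenting path remains; maximum flow = 19.
By max-flow min-cut, the minimum cut capacity equals the max flow.
In the residual graph, reachable from s: {s, c}.
Min-cut edges: s→a (7), s→b (7), c→d (2), c→e (3); capacity 7 + 7 + 2 + 3 = 19.

19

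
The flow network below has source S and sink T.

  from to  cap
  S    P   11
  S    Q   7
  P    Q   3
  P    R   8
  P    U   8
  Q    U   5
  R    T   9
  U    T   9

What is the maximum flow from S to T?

Augment S→P→R→T: bottleneck 8, flow now 8.
Augment S→P→U→T: bottleneck 3, flow now 11.
Augment S→Q→U→T: bottleneck 5, flow now 16.
No augmenting path remains; maximum flow = 16.
In the residual graph, reachable from S: {S, Q}.
Min-cut edges: S→P (11), Q→U (5); capacity 11 + 5 = 16.
This cut is saturated, so no flow can exceed 16.

16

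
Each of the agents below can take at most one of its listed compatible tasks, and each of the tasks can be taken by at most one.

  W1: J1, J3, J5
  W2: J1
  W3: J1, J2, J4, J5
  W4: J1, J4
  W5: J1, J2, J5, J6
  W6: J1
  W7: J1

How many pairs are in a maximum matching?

Unit-capacity flow: source→left, listed edges, right→sink; max matching = max flow.
Augmenting path W1→J1 (+1); matched 1.
Augmenting path W3→J2 (+1); matched 2.
Augmenting path W4→J4 (+1); matched 3.
Augmenting path W5→J5 (+1); matched 4.
Augmenting path W2→J1→W1→J3 (+1); matched 5.
No augmenting path remains; maximum matching = 5.
König certificate: {W1, W3, W4, W5, J1} is a vertex cover of size 5 (every listed pair touches it), so no matching can be larger.

5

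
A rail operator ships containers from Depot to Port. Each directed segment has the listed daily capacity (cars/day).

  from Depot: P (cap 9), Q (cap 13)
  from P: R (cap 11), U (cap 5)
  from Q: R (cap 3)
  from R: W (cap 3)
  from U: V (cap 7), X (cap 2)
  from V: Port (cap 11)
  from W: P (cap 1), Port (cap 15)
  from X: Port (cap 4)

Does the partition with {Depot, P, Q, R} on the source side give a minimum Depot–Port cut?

Given cut capacity: 5 + 3 = 8.
Augment Depot→P→R→W→Port: bottleneck 3, flow now 3.
Augment Depot→P→U→V→Port: bottleneck 5, flow now 8.
No augmenting path remains; maximum flow = 8.
Cut capacity 8 equals the max flow, so it is a minimum cut.

Yes — it is a minimum cut (capacity 8).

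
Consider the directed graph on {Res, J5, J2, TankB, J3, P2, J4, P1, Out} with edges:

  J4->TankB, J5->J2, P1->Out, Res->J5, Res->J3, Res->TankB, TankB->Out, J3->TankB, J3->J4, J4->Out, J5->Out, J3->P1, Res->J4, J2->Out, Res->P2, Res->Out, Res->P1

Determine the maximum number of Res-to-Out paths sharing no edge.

Assign every edge capacity 1; by Menger, the answer equals the max flow.
Path Res→Out (+1); total 1.
Path Res→J5→Out (+1); total 2.
Path Res→TankB→Out (+1); total 3.
Path Res→J4→Out (+1); total 4.
Path Res→P1→Out (+1); total 5.
No residual Res→Out path; max flow = 5.
Certifying cut of size 5: {J4→Out, P1→Out, Res→J5, Res→Out, TankB→Out}.

5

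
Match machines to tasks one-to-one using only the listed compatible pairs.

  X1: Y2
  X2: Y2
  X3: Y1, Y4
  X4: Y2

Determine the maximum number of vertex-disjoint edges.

Unit-capacity flow: source→left, listed edges, right→sink; max matching = max flow.
Augmenting path X1→Y2 (+1); matched 1.
Augmenting path X3→Y1 (+1); matched 2.
No augmenting path remains; maximum matching = 2.
König certificate: {X3, Y2} is a vertex cover of size 2 (every listed pair touches it), so no matching can be larger.

2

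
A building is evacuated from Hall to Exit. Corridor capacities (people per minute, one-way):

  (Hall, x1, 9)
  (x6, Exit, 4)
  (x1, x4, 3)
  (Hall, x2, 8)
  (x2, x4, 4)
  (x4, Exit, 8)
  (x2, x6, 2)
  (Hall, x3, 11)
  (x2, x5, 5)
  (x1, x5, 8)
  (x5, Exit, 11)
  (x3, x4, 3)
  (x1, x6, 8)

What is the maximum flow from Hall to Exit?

Augment Hall→x1→x4→Exit: bottleneck 3, flow now 3.
Augment Hall→x1→x5→Exit: bottleneck 6, flow now 9.
Augment Hall→x2→x4→Exit: bottleneck 4, flow now 13.
Augment Hall→x2→x5→Exit: bottleneck 4, flow now 17.
Augment Hall→x3→x4→Exit: bottleneck 1, flow now 18.
Augment Hall→x3→x4→x1→x5→Exit: bottleneck 1, flow now 19. (uses reverse residual edge)
Augment Hall→x3→x4→x1→x6→Exit: bottleneck 1, flow now 20. (uses reverse residual edge)
No augmenting path remains; maximum flow = 20.
In the residual graph, reachable from Hall: {Hall, x3}.
Min-cut edges: Hall→x1 (9), Hall→x2 (8), x3→x4 (3); capacity 9 + 8 + 3 = 20.
This cut is saturated, so no flow can exceed 20.

20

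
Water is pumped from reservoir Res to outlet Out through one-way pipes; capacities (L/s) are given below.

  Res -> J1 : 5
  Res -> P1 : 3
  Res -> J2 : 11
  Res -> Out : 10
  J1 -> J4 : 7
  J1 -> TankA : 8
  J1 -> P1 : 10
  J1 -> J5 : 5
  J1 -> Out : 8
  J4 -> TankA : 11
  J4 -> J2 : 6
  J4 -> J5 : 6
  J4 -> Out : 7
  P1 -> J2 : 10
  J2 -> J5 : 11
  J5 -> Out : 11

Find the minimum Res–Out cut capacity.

26

Augment Res→Out: bottleneck 10, flow now 10.
Augment Res→J1→Out: bottleneck 5, flow now 15.
Augment Res→J2→J5→Out: bottleneck 11, flow now 26.
No augmenting path remains; maximum flow = 26.
By max-flow min-cut, the minimum cut capacity equals the max flow.
In the residual graph, reachable from Res: {Res, P1, J2}.
Min-cut edges: Res→J1 (5), Res→Out (10), J2→J5 (11); capacity 5 + 10 + 11 = 26.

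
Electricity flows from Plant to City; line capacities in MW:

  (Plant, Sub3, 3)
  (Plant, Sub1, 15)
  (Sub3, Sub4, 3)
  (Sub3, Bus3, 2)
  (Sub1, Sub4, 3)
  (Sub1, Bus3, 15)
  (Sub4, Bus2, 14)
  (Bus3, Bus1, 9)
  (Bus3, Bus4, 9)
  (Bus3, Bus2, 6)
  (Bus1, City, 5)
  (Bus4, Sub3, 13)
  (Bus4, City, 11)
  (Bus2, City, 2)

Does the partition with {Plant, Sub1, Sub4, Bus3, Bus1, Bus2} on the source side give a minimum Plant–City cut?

No — its capacity is 19, but the minimum cut has capacity 16.

Given cut capacity: 3 + 9 + 5 + 2 = 19.
Augment Plant→Sub3→Sub4→Bus2→City: bottleneck 2, flow now 2.
Augment Plant→Sub3→Bus3→Bus1→City: bottleneck 1, flow now 3.
Augment Plant→Sub1→Bus3→Bus1→City: bottleneck 4, flow now 7.
Augment Plant→Sub1→Bus3→Bus4→City: bottleneck 9, flow now 16.
No augmenting path remains; maximum flow = 16.
In the residual graph, reachable from Plant: {Plant, Sub3, Sub1, Sub4, Bus3, Bus1, Bus2}.
Min-cut edges: Bus3→Bus4 (9), Bus1→City (5), Bus2→City (2); capacity 9 + 5 + 2 = 16.
Cut capacity 19 exceeds the max flow 16, so it is not minimum.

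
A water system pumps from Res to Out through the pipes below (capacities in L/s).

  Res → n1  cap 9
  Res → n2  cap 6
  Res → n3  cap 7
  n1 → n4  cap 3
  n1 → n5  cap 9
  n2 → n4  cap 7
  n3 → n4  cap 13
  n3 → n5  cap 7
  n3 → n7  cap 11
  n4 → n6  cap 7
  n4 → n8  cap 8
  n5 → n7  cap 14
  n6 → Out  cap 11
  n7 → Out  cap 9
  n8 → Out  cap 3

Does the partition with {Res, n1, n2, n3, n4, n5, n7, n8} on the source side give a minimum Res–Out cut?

Yes — it is a minimum cut (capacity 19).

Given cut capacity: 7 + 9 + 3 = 19.
Augment Res→n3→n7→Out: bottleneck 7, flow now 7.
Augment Res→n1→n4→n6→Out: bottleneck 3, flow now 10.
Augment Res→n1→n5→n7→Out: bottleneck 2, flow now 12.
Augment Res→n2→n4→n6→Out: bottleneck 4, flow now 16.
Augment Res→n2→n4→n8→Out: bottleneck 2, flow now 18.
Augment Res→n1→n5→n7→n3→n4→n8→Out: bottleneck 1, flow now 19. (uses reverse residual edge)
No augmenting path remains; maximum flow = 19.
Cut capacity 19 equals the max flow, so it is a minimum cut.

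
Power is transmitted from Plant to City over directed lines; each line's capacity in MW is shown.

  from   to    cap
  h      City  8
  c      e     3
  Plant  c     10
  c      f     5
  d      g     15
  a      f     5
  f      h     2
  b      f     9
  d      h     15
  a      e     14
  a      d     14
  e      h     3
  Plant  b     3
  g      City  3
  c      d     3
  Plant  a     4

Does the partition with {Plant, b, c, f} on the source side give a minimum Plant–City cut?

Given cut capacity: 4 + 3 + 3 + 2 = 12.
Augment Plant→a→d→g→City: bottleneck 3, flow now 3.
Augment Plant→a→d→h→City: bottleneck 1, flow now 4.
Augment Plant→b→f→h→City: bottleneck 2, flow now 6.
Augment Plant→c→d→h→City: bottleneck 3, flow now 9.
Augment Plant→c→e→h→City: bottleneck 2, flow now 11.
No augmenting path remains; maximum flow = 11.
In the residual graph, reachable from Plant: {Plant, a, b, c, d, e, f, g, h}.
Min-cut edges: g→City (3), h→City (8); capacity 3 + 8 = 11.
Cut capacity 12 exceeds the max flow 11, so it is not minimum.

No — its capacity is 12, but the minimum cut has capacity 11.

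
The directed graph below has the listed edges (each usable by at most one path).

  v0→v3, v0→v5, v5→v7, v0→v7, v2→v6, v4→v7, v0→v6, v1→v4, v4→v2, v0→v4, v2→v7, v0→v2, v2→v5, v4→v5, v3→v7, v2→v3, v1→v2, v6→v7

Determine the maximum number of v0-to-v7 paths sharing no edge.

6

Assign every edge capacity 1; by Menger, the answer equals the max flow.
Path v0→v7 (+1); total 1.
Path v0→v2→v7 (+1); total 2.
Path v0→v3→v7 (+1); total 3.
Path v0→v4→v7 (+1); total 4.
Path v0→v5→v7 (+1); total 5.
Path v0→v6→v7 (+1); total 6.
No residual v0→v7 path; max flow = 6.
Certifying cut of size 6: {v0→v2, v0→v3, v0→v4, v0→v5, v0→v6, v0→v7}.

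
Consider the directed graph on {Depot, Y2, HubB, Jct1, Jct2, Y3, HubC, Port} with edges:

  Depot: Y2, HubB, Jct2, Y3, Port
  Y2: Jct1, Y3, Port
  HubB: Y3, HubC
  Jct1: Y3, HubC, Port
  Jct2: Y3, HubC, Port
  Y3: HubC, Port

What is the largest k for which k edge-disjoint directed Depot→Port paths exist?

Assign every edge capacity 1; by Menger, the answer equals the max flow.
Path Depot→Port (+1); total 1.
Path Depot→Y2→Port (+1); total 2.
Path Depot→Jct2→Port (+1); total 3.
Path Depot→Y3→Port (+1); total 4.
No residual Depot→Port path; max flow = 4.
Certifying cut of size 4: {Depot→Jct2, Depot→Port, Depot→Y2, Y3→Port}.

4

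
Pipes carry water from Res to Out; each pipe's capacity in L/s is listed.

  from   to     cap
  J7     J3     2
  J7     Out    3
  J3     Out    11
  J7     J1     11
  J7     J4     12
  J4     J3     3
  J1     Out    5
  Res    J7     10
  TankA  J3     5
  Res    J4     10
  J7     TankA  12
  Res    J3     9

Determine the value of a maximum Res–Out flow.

19

Augment Res→J7→Out: bottleneck 3, flow now 3.
Augment Res→J3→Out: bottleneck 9, flow now 12.
Augment Res→J7→J1→Out: bottleneck 5, flow now 17.
Augment Res→J7→J3→Out: bottleneck 2, flow now 19.
No augmenting path remains; maximum flow = 19.
In the residual graph, reachable from Res: {Res, J7, J4, TankA, J1, J3}.
Min-cut edges: J7→Out (3), J1→Out (5), J3→Out (11); capacity 3 + 5 + 11 = 19.
This cut is saturated, so no flow can exceed 19.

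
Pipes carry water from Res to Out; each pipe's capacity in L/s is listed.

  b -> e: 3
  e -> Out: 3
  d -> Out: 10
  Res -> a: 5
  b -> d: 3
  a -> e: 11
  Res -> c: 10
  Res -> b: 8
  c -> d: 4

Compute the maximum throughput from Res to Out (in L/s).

Augment Res→a→e→Out: bottleneck 3, flow now 3.
Augment Res→b→d→Out: bottleneck 3, flow now 6.
Augment Res→c→d→Out: bottleneck 4, flow now 10.
No augmenting path remains; maximum flow = 10.
In the residual graph, reachable from Res: {Res, a, b, c, e}.
Min-cut edges: b→d (3), c→d (4), e→Out (3); capacity 3 + 4 + 3 = 10.
This cut is saturated, so no flow can exceed 10.

10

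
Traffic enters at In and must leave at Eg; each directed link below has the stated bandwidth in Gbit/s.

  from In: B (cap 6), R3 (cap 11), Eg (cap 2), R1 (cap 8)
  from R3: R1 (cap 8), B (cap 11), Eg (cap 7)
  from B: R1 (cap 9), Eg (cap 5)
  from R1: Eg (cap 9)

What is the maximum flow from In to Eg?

Augment In→Eg: bottleneck 2, flow now 2.
Augment In→R3→Eg: bottleneck 7, flow now 9.
Augment In→B→Eg: bottleneck 5, flow now 14.
Augment In→R1→Eg: bottleneck 8, flow now 22.
Augment In→R3→R1→Eg: bottleneck 1, flow now 23.
No augmenting path remains; maximum flow = 23.
In the residual graph, reachable from In: {In, R3, B, R1}.
Min-cut edges: In→Eg (2), R3→Eg (7), B→Eg (5), R1→Eg (9); capacity 2 + 7 + 5 + 9 = 23.
This cut is saturated, so no flow can exceed 23.

23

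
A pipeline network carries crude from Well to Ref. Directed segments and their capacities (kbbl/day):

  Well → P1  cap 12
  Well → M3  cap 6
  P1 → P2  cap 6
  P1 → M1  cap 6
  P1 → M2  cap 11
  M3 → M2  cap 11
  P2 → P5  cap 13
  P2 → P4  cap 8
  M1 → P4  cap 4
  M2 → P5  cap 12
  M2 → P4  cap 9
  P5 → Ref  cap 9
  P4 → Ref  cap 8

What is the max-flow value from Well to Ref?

17

Augment Well→P1→P2→P5→Ref: bottleneck 6, flow now 6.
Augment Well→P1→M1→P4→Ref: bottleneck 4, flow now 10.
Augment Well→P1→M2→P5→Ref: bottleneck 2, flow now 12.
Augment Well→M3→M2→P5→Ref: bottleneck 1, flow now 13.
Augment Well→M3→M2→P4→Ref: bottleneck 4, flow now 17.
No augmenting path remains; maximum flow = 17.
In the residual graph, reachable from Well: {Well, P1, M3, P2, M1, M2, P5, P4}.
Min-cut edges: P5→Ref (9), P4→Ref (8); capacity 9 + 8 = 17.
This cut is saturated, so no flow can exceed 17.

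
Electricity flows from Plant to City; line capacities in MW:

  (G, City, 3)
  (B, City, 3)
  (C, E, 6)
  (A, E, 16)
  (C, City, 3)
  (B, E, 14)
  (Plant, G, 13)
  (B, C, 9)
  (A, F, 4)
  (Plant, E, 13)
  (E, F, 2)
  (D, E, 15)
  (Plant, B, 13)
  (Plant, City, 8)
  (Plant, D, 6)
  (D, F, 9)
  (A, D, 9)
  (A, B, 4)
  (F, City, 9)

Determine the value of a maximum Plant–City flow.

Augment Plant→City: bottleneck 8, flow now 8.
Augment Plant→B→City: bottleneck 3, flow now 11.
Augment Plant→G→City: bottleneck 3, flow now 14.
Augment Plant→B→C→City: bottleneck 3, flow now 17.
Augment Plant→D→F→City: bottleneck 6, flow now 23.
Augment Plant→E→F→City: bottleneck 2, flow now 25.
No augmenting path remains; maximum flow = 25.
In the residual graph, reachable from Plant: {Plant, B, C, E, G}.
Min-cut edges: Plant→D (6), Plant→City (8), B→City (3), C→City (3), E→F (2), G→City (3); capacity 6 + 8 + 3 + 3 + 2 + 3 = 25.
This cut is saturated, so no flow can exceed 25.

25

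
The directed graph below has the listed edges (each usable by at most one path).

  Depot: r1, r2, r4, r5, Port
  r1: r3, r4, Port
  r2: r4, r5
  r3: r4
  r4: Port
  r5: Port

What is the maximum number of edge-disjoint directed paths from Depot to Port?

Assign every edge capacity 1; by Menger, the answer equals the max flow.
Path Depot→Port (+1); total 1.
Path Depot→r1→Port (+1); total 2.
Path Depot→r4→Port (+1); total 3.
Path Depot→r5→Port (+1); total 4.
No residual Depot→Port path; max flow = 4.
Certifying cut of size 4: {Depot→Port, Depot→r1, r4→Port, r5→Port}.

4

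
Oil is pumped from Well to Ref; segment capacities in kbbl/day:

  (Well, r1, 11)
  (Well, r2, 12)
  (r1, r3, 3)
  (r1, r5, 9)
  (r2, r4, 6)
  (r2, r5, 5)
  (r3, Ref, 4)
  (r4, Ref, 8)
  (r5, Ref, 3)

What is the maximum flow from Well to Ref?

12

Augment Well→r1→r3→Ref: bottleneck 3, flow now 3.
Augment Well→r1→r5→Ref: bottleneck 3, flow now 6.
Augment Well→r2→r4→Ref: bottleneck 6, flow now 12.
No augmenting path remains; maximum flow = 12.
In the residual graph, reachable from Well: {Well, r1, r2, r5}.
Min-cut edges: r1→r3 (3), r2→r4 (6), r5→Ref (3); capacity 3 + 6 + 3 = 12.
This cut is saturated, so no flow can exceed 12.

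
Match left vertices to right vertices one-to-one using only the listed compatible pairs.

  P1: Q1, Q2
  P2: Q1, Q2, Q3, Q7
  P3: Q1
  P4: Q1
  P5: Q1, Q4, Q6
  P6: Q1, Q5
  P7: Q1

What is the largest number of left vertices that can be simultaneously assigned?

Unit-capacity flow: source→left, listed edges, right→sink; max matching = max flow.
Augmenting path P1→Q1 (+1); matched 1.
Augmenting path P2→Q2 (+1); matched 2.
Augmenting path P5→Q4 (+1); matched 3.
Augmenting path P6→Q5 (+1); matched 4.
Augmenting path P3→Q1→P1→Q2→P2→Q3 (+1); matched 5.
No augmenting path remains; maximum matching = 5.
König certificate: {P1, P2, P5, P6, Q1} is a vertex cover of size 5 (every listed pair touches it), so no matching can be larger.

5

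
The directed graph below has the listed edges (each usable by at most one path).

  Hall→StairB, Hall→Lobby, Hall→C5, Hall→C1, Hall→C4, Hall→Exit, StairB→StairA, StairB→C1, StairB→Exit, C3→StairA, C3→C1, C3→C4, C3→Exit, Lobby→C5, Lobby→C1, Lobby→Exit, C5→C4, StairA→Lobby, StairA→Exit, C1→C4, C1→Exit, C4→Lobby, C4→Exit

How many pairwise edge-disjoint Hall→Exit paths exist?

5

Assign every edge capacity 1; by Menger, the answer equals the max flow.
Path Hall→Exit (+1); total 1.
Path Hall→StairB→Exit (+1); total 2.
Path Hall→Lobby→Exit (+1); total 3.
Path Hall→C1→Exit (+1); total 4.
Path Hall→C4→Exit (+1); total 5.
No residual Hall→Exit path; max flow = 5.
Certifying cut of size 5: {C1→Exit, C4→Exit, Hall→Exit, Hall→StairB, Lobby→Exit}.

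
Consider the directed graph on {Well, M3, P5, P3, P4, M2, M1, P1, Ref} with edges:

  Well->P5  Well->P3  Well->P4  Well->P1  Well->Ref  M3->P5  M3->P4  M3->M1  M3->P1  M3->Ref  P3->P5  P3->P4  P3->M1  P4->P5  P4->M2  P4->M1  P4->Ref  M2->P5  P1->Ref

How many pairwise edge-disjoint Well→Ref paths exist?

3

Assign every edge capacity 1; by Menger, the answer equals the max flow.
Path Well→Ref (+1); total 1.
Path Well→P4→Ref (+1); total 2.
Path Well→P1→Ref (+1); total 3.
No residual Well→Ref path; max flow = 3.
Certifying cut of size 3: {P4→Ref, Well→P1, Well→Ref}.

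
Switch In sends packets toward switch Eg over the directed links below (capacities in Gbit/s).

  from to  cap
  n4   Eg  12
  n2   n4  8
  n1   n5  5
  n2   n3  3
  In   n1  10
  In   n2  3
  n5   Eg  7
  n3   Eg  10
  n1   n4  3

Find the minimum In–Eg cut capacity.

11

Augment In→n1→n4→Eg: bottleneck 3, flow now 3.
Augment In→n1→n5→Eg: bottleneck 5, flow now 8.
Augment In→n2→n3→Eg: bottleneck 3, flow now 11.
No augmenting path remains; maximum flow = 11.
By max-flow min-cut, the minimum cut capacity equals the max flow.
In the residual graph, reachable from In: {In, n1}.
Min-cut edges: In→n2 (3), n1→n4 (3), n1→n5 (5); capacity 3 + 3 + 5 = 11.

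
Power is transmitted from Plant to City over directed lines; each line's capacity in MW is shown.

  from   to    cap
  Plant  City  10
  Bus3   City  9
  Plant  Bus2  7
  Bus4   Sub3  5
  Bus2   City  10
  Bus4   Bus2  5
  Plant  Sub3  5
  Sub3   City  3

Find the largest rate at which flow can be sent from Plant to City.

Augment Plant→City: bottleneck 10, flow now 10.
Augment Plant→Bus2→City: bottleneck 7, flow now 17.
Augment Plant→Sub3→City: bottleneck 3, flow now 20.
No augmenting path remains; maximum flow = 20.
In the residual graph, reachable from Plant: {Plant, Sub3}.
Min-cut edges: Plant→Bus2 (7), Plant→City (10), Sub3→City (3); capacity 7 + 10 + 3 = 20.
This cut is saturated, so no flow can exceed 20.

20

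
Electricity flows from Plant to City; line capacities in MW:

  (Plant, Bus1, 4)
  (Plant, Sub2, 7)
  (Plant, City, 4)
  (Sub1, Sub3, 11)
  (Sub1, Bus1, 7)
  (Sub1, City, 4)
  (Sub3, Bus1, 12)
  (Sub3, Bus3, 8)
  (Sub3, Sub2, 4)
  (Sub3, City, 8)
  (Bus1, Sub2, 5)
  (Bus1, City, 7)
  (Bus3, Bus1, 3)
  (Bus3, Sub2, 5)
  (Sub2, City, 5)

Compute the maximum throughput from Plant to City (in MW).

Augment Plant→City: bottleneck 4, flow now 4.
Augment Plant→Bus1→City: bottleneck 4, flow now 8.
Augment Plant→Sub2→City: bottleneck 5, flow now 13.
No augmenting path remains; maximum flow = 13.
In the residual graph, reachable from Plant: {Plant, Sub2}.
Min-cut edges: Plant→Bus1 (4), Plant→City (4), Sub2→City (5); capacity 4 + 4 + 5 = 13.
This cut is saturated, so no flow can exceed 13.

13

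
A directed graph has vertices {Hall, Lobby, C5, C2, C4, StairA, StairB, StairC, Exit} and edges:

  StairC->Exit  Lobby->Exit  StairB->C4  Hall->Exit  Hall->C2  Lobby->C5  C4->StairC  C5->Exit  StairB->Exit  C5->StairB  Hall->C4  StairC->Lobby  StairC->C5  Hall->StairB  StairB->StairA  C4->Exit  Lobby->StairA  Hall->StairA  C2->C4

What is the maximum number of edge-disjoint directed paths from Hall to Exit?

4

Assign every edge capacity 1; by Menger, the answer equals the max flow.
Path Hall→Exit (+1); total 1.
Path Hall→C4→Exit (+1); total 2.
Path Hall→StairB→Exit (+1); total 3.
Path Hall→C2→C4→StairC→Exit (+1); total 4.
No residual Hall→Exit path; max flow = 4.
Certifying cut of size 4: {Hall→C2, Hall→C4, Hall→Exit, Hall→StairB}.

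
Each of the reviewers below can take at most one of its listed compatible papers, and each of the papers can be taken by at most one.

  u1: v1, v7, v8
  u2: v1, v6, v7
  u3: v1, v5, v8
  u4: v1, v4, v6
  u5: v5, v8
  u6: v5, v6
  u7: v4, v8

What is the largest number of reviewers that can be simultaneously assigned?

Unit-capacity flow: source→left, listed edges, right→sink; max matching = max flow.
Augmenting path u1→v1 (+1); matched 1.
Augmenting path u2→v6 (+1); matched 2.
Augmenting path u3→v5 (+1); matched 3.
Augmenting path u4→v4 (+1); matched 4.
Augmenting path u5→v8 (+1); matched 5.
Augmenting path u6→v6→u2→v7 (+1); matched 6.
No augmenting path remains; maximum matching = 6.
König certificate: {v1, v4, v5, v6, v7, v8} is a vertex cover of size 6 (every listed pair touches it), so no matching can be larger.

6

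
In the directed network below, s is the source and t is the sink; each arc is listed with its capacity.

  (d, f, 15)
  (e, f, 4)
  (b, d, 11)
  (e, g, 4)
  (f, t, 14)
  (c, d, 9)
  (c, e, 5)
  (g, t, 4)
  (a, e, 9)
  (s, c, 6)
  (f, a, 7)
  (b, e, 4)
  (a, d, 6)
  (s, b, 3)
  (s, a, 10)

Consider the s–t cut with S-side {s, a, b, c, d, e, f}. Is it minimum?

Yes — it is a minimum cut (capacity 18).

Given cut capacity: 4 + 14 = 18.
Augment s→a→d→f→t: bottleneck 6, flow now 6.
Augment s→a→e→f→t: bottleneck 4, flow now 10.
Augment s→b→d→f→t: bottleneck 3, flow now 13.
Augment s→c→d→f→t: bottleneck 1, flow now 14.
Augment s→c→e→g→t: bottleneck 4, flow now 18.
No augmenting path remains; maximum flow = 18.
Cut capacity 18 equals the max flow, so it is a minimum cut.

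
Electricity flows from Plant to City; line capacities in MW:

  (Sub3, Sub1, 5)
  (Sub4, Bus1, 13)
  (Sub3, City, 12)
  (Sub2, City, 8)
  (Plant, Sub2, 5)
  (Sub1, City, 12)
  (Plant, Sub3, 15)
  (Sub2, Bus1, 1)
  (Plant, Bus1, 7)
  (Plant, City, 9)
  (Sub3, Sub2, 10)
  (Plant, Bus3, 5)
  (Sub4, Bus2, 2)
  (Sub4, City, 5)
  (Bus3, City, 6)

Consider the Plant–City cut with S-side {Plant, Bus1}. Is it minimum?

Given cut capacity: 15 + 5 + 5 + 9 = 34.
Augment Plant→City: bottleneck 9, flow now 9.
Augment Plant→Sub3→City: bottleneck 12, flow now 21.
Augment Plant→Sub2→City: bottleneck 5, flow now 26.
Augment Plant→Bus3→City: bottleneck 5, flow now 31.
Augment Plant→Sub3→Sub2→City: bottleneck 3, flow now 34.
No augmenting path remains; maximum flow = 34.
Cut capacity 34 equals the max flow, so it is a minimum cut.

Yes — it is a minimum cut (capacity 34).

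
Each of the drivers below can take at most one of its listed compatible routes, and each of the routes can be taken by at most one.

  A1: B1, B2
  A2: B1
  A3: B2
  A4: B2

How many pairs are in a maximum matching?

2

Unit-capacity flow: source→left, listed edges, right→sink; max matching = max flow.
Augmenting path A1→B1 (+1); matched 1.
Augmenting path A3→B2 (+1); matched 2.
No augmenting path remains; maximum matching = 2.
König certificate: {B1, B2} is a vertex cover of size 2 (every listed pair touches it), so no matching can be larger.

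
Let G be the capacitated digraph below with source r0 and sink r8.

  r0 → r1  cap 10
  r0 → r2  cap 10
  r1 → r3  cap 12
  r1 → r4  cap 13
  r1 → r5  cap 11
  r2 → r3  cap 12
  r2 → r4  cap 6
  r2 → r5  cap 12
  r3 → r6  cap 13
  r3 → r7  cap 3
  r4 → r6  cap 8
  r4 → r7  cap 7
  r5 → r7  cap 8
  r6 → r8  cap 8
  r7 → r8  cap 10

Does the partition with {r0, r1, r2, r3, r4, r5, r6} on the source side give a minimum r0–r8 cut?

Given cut capacity: 3 + 7 + 8 + 8 = 26.
Augment r0→r1→r3→r6→r8: bottleneck 8, flow now 8.
Augment r0→r1→r3→r7→r8: bottleneck 2, flow now 10.
Augment r0→r2→r3→r7→r8: bottleneck 1, flow now 11.
Augment r0→r2→r4→r7→r8: bottleneck 6, flow now 17.
Augment r0→r2→r5→r7→r8: bottleneck 1, flow now 18.
No augmenting path remains; maximum flow = 18.
In the residual graph, reachable from r0: {r0, r1, r2, r3, r4, r5, r6, r7}.
Min-cut edges: r6→r8 (8), r7→r8 (10); capacity 8 + 10 = 18.
Cut capacity 26 exceeds the max flow 18, so it is not minimum.

No — its capacity is 26, but the minimum cut has capacity 18.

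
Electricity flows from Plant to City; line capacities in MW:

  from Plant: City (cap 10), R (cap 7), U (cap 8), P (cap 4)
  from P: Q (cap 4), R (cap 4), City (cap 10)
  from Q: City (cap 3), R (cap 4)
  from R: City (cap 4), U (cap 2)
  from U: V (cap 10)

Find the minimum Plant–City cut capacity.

Augment Plant→City: bottleneck 10, flow now 10.
Augment Plant→P→City: bottleneck 4, flow now 14.
Augment Plant→R→City: bottleneck 4, flow now 18.
No augmenting path remains; maximum flow = 18.
By max-flow min-cut, the minimum cut capacity equals the max flow.
In the residual graph, reachable from Plant: {Plant, R, U, V}.
Min-cut edges: Plant→P (4), Plant→City (10), R→City (4); capacity 4 + 10 + 4 = 18.

18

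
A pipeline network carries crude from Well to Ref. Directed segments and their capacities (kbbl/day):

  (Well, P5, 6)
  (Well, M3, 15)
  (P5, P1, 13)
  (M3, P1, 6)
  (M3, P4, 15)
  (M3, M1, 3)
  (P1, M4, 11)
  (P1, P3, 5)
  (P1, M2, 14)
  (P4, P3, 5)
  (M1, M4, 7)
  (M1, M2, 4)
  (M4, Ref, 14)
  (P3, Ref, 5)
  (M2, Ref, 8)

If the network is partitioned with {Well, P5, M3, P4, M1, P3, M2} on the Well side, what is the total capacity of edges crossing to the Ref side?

39

Edges leaving {Well, P5, M3, P4, M1, P3, M2}: P5→P1 (13), M3→P1 (6), M1→M4 (7), P3→Ref (5), M2→Ref (8).
Cut capacity = 13 + 6 + 7 + 5 + 8 = 39.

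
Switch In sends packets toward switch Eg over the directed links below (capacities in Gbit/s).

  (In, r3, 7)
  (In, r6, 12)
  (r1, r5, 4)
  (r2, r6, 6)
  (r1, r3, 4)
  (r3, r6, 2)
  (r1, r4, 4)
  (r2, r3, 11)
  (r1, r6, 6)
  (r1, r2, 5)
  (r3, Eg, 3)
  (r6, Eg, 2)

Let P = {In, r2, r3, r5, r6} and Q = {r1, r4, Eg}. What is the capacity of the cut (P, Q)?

Edges leaving {In, r2, r3, r5, r6}: r3→Eg (3), r6→Eg (2).
Cut capacity = 3 + 2 = 5.

5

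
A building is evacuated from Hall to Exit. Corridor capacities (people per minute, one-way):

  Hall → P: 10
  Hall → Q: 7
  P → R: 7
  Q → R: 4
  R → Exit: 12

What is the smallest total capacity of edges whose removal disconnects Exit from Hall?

11

Augment Hall→P→R→Exit: bottleneck 7, flow now 7.
Augment Hall→Q→R→Exit: bottleneck 4, flow now 11.
No augmenting path remains; maximum flow = 11.
By max-flow min-cut, the minimum cut capacity equals the max flow.
In the residual graph, reachable from Hall: {Hall, P, Q}.
Min-cut edges: P→R (7), Q→R (4); capacity 7 + 4 = 11.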